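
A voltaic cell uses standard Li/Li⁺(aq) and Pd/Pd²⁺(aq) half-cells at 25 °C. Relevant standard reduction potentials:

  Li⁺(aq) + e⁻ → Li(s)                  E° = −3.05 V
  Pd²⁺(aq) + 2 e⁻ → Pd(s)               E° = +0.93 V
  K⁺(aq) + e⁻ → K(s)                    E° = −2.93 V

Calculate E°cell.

The Pd²⁺/Pd couple has the higher E°, so Pd ion is reduced (cathode) and Li is oxidized (anode).
E°cell = E°(cathode) − E°(anode) = +0.93 − (−3.05) = +3.98 V.

+3.98 V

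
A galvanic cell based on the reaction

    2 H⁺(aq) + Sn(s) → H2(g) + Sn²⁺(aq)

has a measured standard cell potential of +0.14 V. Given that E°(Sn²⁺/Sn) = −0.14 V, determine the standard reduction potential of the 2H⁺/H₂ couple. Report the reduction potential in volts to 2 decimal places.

In the reaction as written the 2H⁺/H₂ couple is reduced (cathode) and Sn²⁺/Sn is oxidized (anode), so E°cell = E°(2H⁺/H₂) − E°(Sn²⁺/Sn).
E°(2H⁺/H₂) = E°cell + E°(anode) = +0.14 + (−0.14) = +0.00 V.

+0.00 V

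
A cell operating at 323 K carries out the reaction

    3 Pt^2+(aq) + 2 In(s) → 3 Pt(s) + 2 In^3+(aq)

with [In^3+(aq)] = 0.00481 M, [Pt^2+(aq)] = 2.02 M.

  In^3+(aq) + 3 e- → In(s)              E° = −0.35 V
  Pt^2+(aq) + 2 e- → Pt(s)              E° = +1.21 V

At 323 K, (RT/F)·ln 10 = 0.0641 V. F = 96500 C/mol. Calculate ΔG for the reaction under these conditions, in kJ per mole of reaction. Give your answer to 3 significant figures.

−938 kJ/mol

The standard cell potential is +1.21 − (−0.35) = +1.56 V, with n = 6 electrons in the balanced equation.
The reaction quotient is [In^3+(aq)]^2 / [Pt^2+(aq)]^3 = 2.81×10^−6; by Nernst, E = +1.56 − (0.0641/6)(−5.552) = +1.6193 V.
Finally ΔG = −nFE = −(6)(96500 C/mol)(+1.6193 V) = −938 kJ/mol.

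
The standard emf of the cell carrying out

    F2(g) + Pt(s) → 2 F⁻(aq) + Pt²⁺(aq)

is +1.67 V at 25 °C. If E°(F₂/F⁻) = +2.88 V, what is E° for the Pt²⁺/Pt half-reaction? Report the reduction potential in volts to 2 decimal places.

+1.21 V

In the reaction as written the F₂/F⁻ couple is reduced (cathode) and Pt²⁺/Pt is oxidized (anode), so E°cell = E°(F₂/F⁻) − E°(Pt²⁺/Pt).
E°(Pt²⁺/Pt) = E°(cathode) − E°cell = +2.88 − (+1.67) = +1.21 V.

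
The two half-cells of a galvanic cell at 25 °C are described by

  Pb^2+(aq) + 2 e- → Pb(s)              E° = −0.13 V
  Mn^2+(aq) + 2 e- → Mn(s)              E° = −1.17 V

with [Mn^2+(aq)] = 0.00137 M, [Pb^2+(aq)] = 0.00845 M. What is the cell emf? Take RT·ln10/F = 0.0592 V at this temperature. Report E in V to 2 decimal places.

Pb²⁺/Pb is reduced (cathode, E° = −0.13 V) and Mn²⁺/Mn is oxidized (anode).
E°cell = E°cat − E°an = −0.13 − (−1.17) = +1.04 V; n = 2.
For the overall reaction Pb^2+(aq) + Mn(s) → Pb(s) + Mn^2+(aq), Q = [Mn^2+(aq)] / [Pb^2+(aq)] = 0.162, giving log Q = −0.790.
E = E° − (0.0592/n)·log Q = +1.04 − (0.0592/2)(−0.790) = +1.06 V.

+1.06 V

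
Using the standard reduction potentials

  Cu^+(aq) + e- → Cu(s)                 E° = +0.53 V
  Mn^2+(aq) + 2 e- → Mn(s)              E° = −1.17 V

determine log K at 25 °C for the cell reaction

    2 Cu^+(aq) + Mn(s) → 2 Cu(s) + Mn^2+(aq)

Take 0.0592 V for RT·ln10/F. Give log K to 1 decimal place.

log K = 57.4

The Cu⁺/Cu couple is reduced (cathode); E°cell = +0.53 − (−1.17) = +1.70 V with n = 2.
At equilibrium E = 0, so log K = nE°cell / 0.0592 = (2)(+1.70) / 0.0592 = 57.4.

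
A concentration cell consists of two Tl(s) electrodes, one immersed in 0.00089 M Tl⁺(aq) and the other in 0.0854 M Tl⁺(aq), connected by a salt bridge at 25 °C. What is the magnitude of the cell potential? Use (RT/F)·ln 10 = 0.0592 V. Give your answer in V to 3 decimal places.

0.117 V

For a concentration cell E°cell = 0, since both electrodes use the same couple.
The compartment with the higher Tl⁺(aq) concentration (0.0854 M) acts as the cathode; ions are reduced there and produced at the dilute (0.00089 M) anode.
With n = 1, Ecell = −(0.0592/1)·log([dilute]/[conc]) = −(0.0592/1)·log(0.00089/0.0854) = +0.117 V.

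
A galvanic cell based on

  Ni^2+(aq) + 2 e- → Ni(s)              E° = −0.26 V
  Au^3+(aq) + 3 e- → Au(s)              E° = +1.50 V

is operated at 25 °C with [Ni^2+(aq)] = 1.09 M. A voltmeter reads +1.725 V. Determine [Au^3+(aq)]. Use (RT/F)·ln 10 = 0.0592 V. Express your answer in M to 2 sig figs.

0.019 M

Au³⁺/Au is the cathode (higher E°); E°cell = +1.50 − (−0.26) = +1.76 V with n = 6.
From the Nernst equation, log Q = n(E° − E)/0.0592 = 6·(+1.76 − (+1.725))/0.0592 = 3.547.
For 2 Au^3+(aq) + 3 Ni(s) → 2 Au(s) + 3 Ni^2+(aq), the reaction quotient is Q = [Ni^2+(aq)]^3 / [Au^3+(aq)]^2.
Substituting the known concentrations and solving, log [Au^3+(aq)] = −1.717 and [Au^3+(aq)] = 0.019 M.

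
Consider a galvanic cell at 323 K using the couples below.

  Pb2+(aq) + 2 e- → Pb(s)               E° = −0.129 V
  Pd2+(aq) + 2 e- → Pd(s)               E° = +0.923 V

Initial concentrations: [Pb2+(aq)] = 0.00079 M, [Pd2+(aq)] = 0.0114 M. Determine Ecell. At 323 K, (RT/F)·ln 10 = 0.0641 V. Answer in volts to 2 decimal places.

+1.09 V

Pd²⁺/Pd is reduced (cathode, E° = +0.923 V) and Pb²⁺/Pb is oxidized (anode).
E°cell = E°cat − E°an = +0.923 − (−0.129) = +1.052 V; n = 2.
Balancing gives Pd2+(aq) + Pb(s) → Pd(s) + Pb2+(aq); hence Q = [Pb2+(aq)] / [Pd2+(aq)] = 0.0693 (log Q = −1.159).
Applying E = E° − (RT ln10/nF)·log Q gives +1.052 − (0.0641/2)(−1.159) = +1.09 V.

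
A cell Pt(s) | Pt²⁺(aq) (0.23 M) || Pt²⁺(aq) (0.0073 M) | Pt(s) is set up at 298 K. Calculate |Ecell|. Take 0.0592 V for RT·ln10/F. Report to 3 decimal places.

0.044 V

For a concentration cell E°cell = 0, since both electrodes use the same couple.
The compartment with the higher Pt²⁺(aq) concentration (0.23 M) acts as the cathode; ions are reduced there and produced at the dilute (0.0073 M) anode.
With n = 2, Ecell = −(0.0592/2)·log([dilute]/[conc]) = −(0.0592/2)·log(0.0073/0.23) = +0.044 V.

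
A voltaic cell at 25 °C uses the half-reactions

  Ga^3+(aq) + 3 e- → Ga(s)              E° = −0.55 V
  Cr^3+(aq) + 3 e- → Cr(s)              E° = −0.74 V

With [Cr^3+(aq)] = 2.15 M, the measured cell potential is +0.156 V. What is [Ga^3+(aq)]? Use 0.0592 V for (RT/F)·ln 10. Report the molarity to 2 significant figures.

With Ga³⁺/Ga at the cathode and Cr³⁺/Cr at the anode, E°cell = −0.55 − (−0.74) = +0.19 V (n = 3).
From the Nernst equation, log Q = n(E° − E)/0.0592 = 3·(+0.19 − (+0.156))/0.0592 = 1.723.
The balanced reaction is Ga^3+(aq) + Cr(s) → Ga(s) + Cr^3+(aq), so Q = [Cr^3+(aq)] / [Ga^3+(aq)].
Solving for the unknown gives log [Ga^3+(aq)] = −1.391, so [Ga^3+(aq)] ≈ 0.041 M.

0.041 M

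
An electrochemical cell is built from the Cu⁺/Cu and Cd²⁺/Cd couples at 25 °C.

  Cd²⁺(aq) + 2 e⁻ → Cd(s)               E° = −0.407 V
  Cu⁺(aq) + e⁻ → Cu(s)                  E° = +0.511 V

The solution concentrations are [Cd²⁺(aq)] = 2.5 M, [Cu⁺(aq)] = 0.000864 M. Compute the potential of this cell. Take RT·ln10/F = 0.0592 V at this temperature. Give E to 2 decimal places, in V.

Since E°(Cu⁺/Cu) > E°(Cd²⁺/Cd), Cu⁺/Cu serves as the cathode.
E°cell = E°cat − E°an = +0.511 − (−0.407) = +0.918 V; n = 2.
The balanced reaction is 2 Cu⁺(aq) + Cd(s) → 2 Cu(s) + Cd²⁺(aq), so Q = [Cd²⁺(aq)] / [Cu⁺(aq)]^2 = 3.35×10^6 and log Q = 6.525.
Applying E = E° − (RT ln10/nF)·log Q gives +0.918 − (0.0592/2)(6.525) = +0.72 V.

+0.72 V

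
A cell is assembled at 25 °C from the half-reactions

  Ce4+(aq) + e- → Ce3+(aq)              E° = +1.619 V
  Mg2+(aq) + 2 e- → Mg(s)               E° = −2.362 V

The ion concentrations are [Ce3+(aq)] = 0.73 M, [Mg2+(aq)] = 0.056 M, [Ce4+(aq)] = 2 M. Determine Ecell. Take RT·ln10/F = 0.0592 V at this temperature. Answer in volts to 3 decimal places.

+4.044 V

The Ce⁴⁺/Ce³⁺ couple has the more positive E°, so it is the cathode; Mg²⁺/Mg is the anode.
E°cell = +1.619 − (−2.362) = +3.981 V, with n = 2 electrons transferred.
The balanced reaction is 2 Ce4+(aq) + Mg(s) → 2 Ce3+(aq) + Mg2+(aq), so Q = ([Ce3+(aq)]^2·[Mg2+(aq)]) / [Ce4+(aq)]^2 = 0.00746 and log Q = −2.127.
E = E° − (0.0592/n)·log Q = +3.981 − (0.0592/2)(−2.127) = +4.044 V.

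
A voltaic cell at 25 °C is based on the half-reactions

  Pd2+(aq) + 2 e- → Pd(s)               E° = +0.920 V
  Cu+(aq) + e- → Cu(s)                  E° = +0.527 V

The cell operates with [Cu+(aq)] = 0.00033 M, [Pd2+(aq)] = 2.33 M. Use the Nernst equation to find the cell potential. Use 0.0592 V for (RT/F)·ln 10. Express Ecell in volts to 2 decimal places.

Pd²⁺/Pd is reduced (cathode, E° = +0.920 V) and Cu⁺/Cu is oxidized (anode).
E°cell = E°cat − E°an = +0.920 − (+0.527) = +0.393 V; n = 2.
For the overall reaction Pd2+(aq) + 2 Cu(s) → Pd(s) + 2 Cu+(aq), Q = [Cu+(aq)]^2 / [Pd2+(aq)] = 4.67×10^−8, giving log Q = −7.330.
Applying E = E° − (RT ln10/nF)·log Q gives +0.393 − (0.0592/2)(−7.330) = +0.61 V.

+0.61 V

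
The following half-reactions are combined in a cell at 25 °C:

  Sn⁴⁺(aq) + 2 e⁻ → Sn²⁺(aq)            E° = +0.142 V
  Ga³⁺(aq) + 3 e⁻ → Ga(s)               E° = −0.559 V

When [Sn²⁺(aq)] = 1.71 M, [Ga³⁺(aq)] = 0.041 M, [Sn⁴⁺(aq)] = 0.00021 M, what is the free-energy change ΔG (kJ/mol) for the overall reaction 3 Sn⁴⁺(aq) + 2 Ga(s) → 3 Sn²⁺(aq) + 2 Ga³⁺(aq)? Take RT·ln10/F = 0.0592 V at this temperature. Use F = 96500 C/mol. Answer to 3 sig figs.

E°cell = +0.142 − (−0.559) = +0.701 V; the balanced reaction transfers n = 6 electrons.
The reaction quotient is ([Sn²⁺(aq)]^3·[Ga³⁺(aq)]^2) / [Sn⁴⁺(aq)]^3 = 9.08×10^8; by Nernst, E = +0.701 − (0.0592/6)(8.958) = +0.6126 V.
ΔG = −nFE = −(6)(96500)(+0.6126) J/mol = −355 kJ/mol.

−355 kJ/mol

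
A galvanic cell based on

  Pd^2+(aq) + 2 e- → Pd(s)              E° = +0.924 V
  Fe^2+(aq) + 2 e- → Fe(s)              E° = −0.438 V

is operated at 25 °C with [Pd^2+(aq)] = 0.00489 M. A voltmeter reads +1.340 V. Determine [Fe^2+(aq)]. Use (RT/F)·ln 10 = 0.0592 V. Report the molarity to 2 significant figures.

0.027 M

With Pd²⁺/Pd at the cathode and Fe²⁺/Fe at the anode, E°cell = +0.924 − (−0.438) = +1.362 V (n = 2).
Rearranging E = E° − (0.0592/n)·log Q gives log Q = 2(+1.362 − (+1.340))/0.0592 = 0.743.
For Pd^2+(aq) + Fe(s) → Pd(s) + Fe^2+(aq), the reaction quotient is Q = [Fe^2+(aq)] / [Pd^2+(aq)].
Isolating [Fe^2+(aq)] in Q = 10^{0.743} yields log [Fe^2+(aq)] = −1.568, i.e. 0.027 M.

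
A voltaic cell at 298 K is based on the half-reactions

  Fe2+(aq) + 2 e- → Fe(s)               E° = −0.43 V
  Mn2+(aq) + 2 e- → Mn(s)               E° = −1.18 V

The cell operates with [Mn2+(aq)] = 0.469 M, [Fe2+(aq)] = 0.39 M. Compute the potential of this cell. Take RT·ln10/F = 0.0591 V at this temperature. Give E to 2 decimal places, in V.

+0.75 V

Fe²⁺/Fe is reduced (cathode, E° = −0.43 V) and Mn²⁺/Mn is oxidized (anode).
E°cell = −0.43 − (−1.18) = +0.75 V, with n = 2 electrons transferred.
For the overall reaction Fe2+(aq) + Mn(s) → Fe(s) + Mn2+(aq), Q = [Mn2+(aq)] / [Fe2+(aq)] = 1.2, giving log Q = 0.080.
E = E° − (0.0591/n)·log Q = +0.75 − (0.0591/2)(0.080) = +0.75 V.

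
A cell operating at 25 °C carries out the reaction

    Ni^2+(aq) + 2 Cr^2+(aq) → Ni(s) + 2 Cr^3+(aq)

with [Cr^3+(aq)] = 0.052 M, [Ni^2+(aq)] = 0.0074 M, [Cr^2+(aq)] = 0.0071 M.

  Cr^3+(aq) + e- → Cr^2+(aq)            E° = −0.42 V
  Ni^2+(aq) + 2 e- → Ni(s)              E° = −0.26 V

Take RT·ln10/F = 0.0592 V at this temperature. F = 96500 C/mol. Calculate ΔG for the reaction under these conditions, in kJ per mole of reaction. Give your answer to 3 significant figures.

−8.82 kJ/mol

The standard cell potential is −0.26 − (−0.42) = +0.16 V, with n = 2 electrons in the balanced equation.
Q = [Cr^3+(aq)]^2 / ([Ni^2+(aq)]·[Cr^2+(aq)]^2) = 7.25×10^3, so log Q = 3.860 and E = +0.16 − (0.0592/2)(3.860) = +0.0457 V.
ΔG = −nFE = −(2)(96500)(+0.0457) J/mol = −8.82 kJ/mol.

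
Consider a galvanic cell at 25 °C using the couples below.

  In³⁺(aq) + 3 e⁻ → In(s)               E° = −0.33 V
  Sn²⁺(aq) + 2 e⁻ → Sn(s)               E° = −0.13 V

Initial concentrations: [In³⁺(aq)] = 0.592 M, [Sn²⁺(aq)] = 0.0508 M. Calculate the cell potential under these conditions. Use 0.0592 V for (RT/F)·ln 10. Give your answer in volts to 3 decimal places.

+0.166 V

The Sn²⁺/Sn couple has the more positive E°, so it is the cathode; In³⁺/In is the anode.
The standard potential is −0.13 − (−0.33) = +0.20 V and the balanced reaction transfers n = 6 electrons.
For the overall reaction 3 Sn²⁺(aq) + 2 In(s) → 3 Sn(s) + 2 In³⁺(aq), Q = [In³⁺(aq)]^2 / [Sn²⁺(aq)]^3 = 2.67×10^3, giving log Q = 3.427.
E = E° − (0.0592/n)·log Q = +0.20 − (0.0592/6)(3.427) = +0.166 V.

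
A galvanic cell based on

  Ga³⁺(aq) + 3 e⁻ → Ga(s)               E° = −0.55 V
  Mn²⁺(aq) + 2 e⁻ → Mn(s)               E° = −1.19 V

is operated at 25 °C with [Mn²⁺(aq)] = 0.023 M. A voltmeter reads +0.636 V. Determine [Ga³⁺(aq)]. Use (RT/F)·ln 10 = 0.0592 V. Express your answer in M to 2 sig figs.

0.0022 M

Ga³⁺/Ga is the cathode (higher E°); E°cell = −0.55 − (−1.19) = +0.64 V with n = 6.
Since E = E° − (0.0592/n)·log Q, log Q = n(E° − E)/0.0592 = 0.405.
Balancing electrons gives 2 Ga³⁺(aq) + 3 Mn(s) → 2 Ga(s) + 3 Mn²⁺(aq); thus Q = [Mn²⁺(aq)]^3 / [Ga³⁺(aq)]^2.
Solving for the unknown gives log [Ga³⁺(aq)] = −2.660, so [Ga³⁺(aq)] ≈ 0.0022 M.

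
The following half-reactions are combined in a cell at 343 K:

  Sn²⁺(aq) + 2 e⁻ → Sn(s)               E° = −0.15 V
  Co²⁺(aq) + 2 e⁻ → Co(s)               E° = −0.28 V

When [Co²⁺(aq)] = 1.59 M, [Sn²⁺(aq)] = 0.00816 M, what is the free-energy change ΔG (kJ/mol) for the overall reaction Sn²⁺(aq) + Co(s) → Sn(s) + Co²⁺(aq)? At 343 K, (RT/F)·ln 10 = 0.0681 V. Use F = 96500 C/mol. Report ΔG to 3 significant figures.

−10.0 kJ/mol

E°cell = −0.15 − (−0.28) = +0.13 V; the balanced reaction transfers n = 2 electrons.
Here Q = [Co²⁺(aq)] / [Sn²⁺(aq)] = 195 (log Q = 2.290), giving E = +0.13 − (0.0681/2)·(2.290) = +0.0520 V.
Then ΔG = −nFE = −2 × 96500 × +0.0520 J/mol = −10.0 kJ/mol.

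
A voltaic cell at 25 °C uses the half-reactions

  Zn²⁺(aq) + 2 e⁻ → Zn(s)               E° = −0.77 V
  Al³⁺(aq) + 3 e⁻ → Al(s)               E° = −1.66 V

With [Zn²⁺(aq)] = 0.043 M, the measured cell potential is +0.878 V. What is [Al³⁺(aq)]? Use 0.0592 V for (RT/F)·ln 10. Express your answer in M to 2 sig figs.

0.036 M

With Zn²⁺/Zn at the cathode and Al³⁺/Al at the anode, E°cell = −0.77 − (−1.66) = +0.89 V (n = 6).
Rearranging E = E° − (0.0592/n)·log Q gives log Q = 6(+0.89 − (+0.878))/0.0592 = 1.216.
For 3 Zn²⁺(aq) + 2 Al(s) → 3 Zn(s) + 2 Al³⁺(aq), the reaction quotient is Q = [Al³⁺(aq)]^2 / [Zn²⁺(aq)]^3.
Isolating [Al³⁺(aq)] in Q = 10^{1.216} yields log [Al³⁺(aq)] = −1.442, i.e. 0.036 M.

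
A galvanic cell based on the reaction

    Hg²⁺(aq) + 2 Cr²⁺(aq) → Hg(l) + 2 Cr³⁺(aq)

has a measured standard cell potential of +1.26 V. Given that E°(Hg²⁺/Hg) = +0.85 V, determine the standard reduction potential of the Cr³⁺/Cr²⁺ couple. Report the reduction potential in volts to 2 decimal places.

In the reaction as written the Hg²⁺/Hg couple is reduced (cathode) and Cr³⁺/Cr²⁺ is oxidized (anode), so E°cell = E°(Hg²⁺/Hg) − E°(Cr³⁺/Cr²⁺).
E°(Cr³⁺/Cr²⁺) = E°(cathode) − E°cell = +0.85 − (+1.26) = −0.41 V.

−0.41 V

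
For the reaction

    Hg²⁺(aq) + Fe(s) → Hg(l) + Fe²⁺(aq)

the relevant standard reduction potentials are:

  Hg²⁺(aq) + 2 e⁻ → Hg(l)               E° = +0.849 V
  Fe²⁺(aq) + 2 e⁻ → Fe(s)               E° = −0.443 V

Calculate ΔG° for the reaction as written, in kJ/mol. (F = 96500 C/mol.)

In the reaction as written Hg²⁺(aq) is reduced, so the Hg²⁺/Hg couple is the cathode and Fe²⁺/Fe is the anode.
E°cell = +0.849 − (−0.443) = +1.292 V; balancing electrons gives n = 2.
ΔG° = −nFE°cell = −(2)(96500)(+1.292) J/mol = −249 kJ/mol.

−249 kJ/mol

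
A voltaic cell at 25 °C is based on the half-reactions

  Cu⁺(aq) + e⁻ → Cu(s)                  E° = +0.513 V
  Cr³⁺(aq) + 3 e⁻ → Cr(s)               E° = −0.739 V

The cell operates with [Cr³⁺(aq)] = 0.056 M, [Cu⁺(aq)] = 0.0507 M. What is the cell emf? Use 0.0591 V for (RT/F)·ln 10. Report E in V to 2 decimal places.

The Cu⁺/Cu couple has the more positive E°, so it is the cathode; Cr³⁺/Cr is the anode.
E°cell = +0.513 − (−0.739) = +1.252 V, with n = 3 electrons transferred.
Balancing gives 3 Cu⁺(aq) + Cr(s) → 3 Cu(s) + Cr³⁺(aq); hence Q = [Cr³⁺(aq)] / [Cu⁺(aq)]^3 = 430 (log Q = 2.633).
By the Nernst equation, E = +1.252 − (0.0591/3)·(2.633) = +1.20 V.

+1.20 V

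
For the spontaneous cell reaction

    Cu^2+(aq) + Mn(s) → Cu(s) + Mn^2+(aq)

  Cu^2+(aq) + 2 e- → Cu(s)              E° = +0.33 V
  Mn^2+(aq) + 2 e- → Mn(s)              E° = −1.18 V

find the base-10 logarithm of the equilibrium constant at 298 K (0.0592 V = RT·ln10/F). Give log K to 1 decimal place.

The Cu²⁺/Cu couple is reduced (cathode); E°cell = +0.33 − (−1.18) = +1.51 V with n = 2.
At equilibrium E = 0, so log K = nE°cell / 0.0592 = (2)(+1.51) / 0.0592 = 51.0.

log K = 51.0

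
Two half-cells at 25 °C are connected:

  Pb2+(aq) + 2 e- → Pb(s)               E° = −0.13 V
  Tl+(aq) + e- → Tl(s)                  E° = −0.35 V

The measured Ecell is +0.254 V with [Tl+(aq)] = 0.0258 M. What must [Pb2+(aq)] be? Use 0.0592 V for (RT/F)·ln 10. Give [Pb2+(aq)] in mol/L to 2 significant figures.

Pb²⁺/Pb is the cathode (higher E°); E°cell = −0.13 − (−0.35) = +0.22 V with n = 2.
Since E = E° − (0.0592/n)·log Q, log Q = n(E° − E)/0.0592 = −1.149.
Balancing electrons gives Pb2+(aq) + 2 Tl(s) → Pb(s) + 2 Tl+(aq); thus Q = [Tl+(aq)]^2 / [Pb2+(aq)].
Solving for the unknown gives log [Pb2+(aq)] = −2.028, so [Pb2+(aq)] ≈ 0.0094 M.

0.0094 M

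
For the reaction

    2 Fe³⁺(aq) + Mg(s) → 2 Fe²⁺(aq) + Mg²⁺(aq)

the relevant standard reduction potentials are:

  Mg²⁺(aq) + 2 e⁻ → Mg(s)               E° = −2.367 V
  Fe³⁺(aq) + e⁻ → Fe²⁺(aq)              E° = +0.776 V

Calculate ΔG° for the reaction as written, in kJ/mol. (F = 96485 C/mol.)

In the reaction as written Fe³⁺(aq) is reduced, so the Fe³⁺/Fe²⁺ couple is the cathode and Mg²⁺/Mg is the anode.
E°cell = +0.776 − (−2.367) = +3.143 V; balancing electrons gives n = 2.
ΔG° = −nFE°cell = −(2)(96485)(+3.143) J/mol = −607 kJ/mol.

−607 kJ/mol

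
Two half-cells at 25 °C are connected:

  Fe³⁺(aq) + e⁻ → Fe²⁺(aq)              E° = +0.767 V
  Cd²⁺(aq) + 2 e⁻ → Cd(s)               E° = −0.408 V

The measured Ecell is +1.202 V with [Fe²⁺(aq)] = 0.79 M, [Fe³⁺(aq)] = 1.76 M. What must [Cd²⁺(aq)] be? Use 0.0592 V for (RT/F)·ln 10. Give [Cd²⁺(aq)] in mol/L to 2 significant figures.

With Fe³⁺/Fe²⁺ at the cathode and Cd²⁺/Cd at the anode, E°cell = +0.767 − (−0.408) = +1.175 V (n = 2).
Since E = E° − (0.0592/n)·log Q, log Q = n(E° − E)/0.0592 = −0.912.
The balanced reaction is 2 Fe³⁺(aq) + Cd(s) → 2 Fe²⁺(aq) + Cd²⁺(aq), so Q = ([Fe²⁺(aq)]^2·[Cd²⁺(aq)]) / [Fe³⁺(aq)]^2.
Isolating [Cd²⁺(aq)] in Q = 10^{−0.912} yields log [Cd²⁺(aq)] = −0.216, i.e. 0.61 M.

0.61 M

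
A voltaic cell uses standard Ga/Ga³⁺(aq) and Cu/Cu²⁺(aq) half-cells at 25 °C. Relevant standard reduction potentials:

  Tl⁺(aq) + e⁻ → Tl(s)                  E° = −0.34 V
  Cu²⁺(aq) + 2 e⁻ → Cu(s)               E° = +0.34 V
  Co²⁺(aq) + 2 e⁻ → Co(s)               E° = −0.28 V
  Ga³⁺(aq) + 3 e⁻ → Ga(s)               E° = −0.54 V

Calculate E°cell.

The Cu²⁺/Cu couple has the higher E°, so Cu ion is reduced (cathode) and Ga is oxidized (anode).
E°cell = E°(cathode) − E°(anode) = +0.34 − (−0.54) = +0.88 V.

+0.88 V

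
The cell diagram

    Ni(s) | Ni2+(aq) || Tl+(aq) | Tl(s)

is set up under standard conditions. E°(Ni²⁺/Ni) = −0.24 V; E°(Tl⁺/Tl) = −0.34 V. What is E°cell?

By convention the left-hand electrode in cell notation is the anode (oxidation) and the right-hand electrode is the cathode (reduction).
E°cell = E°(right) − E°(left) = −0.34 − (−0.24) = −0.10 V.
The negative sign shows that, as written, the cell would require an external voltage to drive the reaction.

−0.10 V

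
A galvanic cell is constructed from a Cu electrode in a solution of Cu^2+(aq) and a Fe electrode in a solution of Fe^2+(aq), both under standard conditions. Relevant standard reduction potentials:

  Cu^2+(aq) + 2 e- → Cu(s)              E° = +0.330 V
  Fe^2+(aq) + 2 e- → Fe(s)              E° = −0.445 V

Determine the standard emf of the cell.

+0.775 V

Of the two couples in this cell, the one with the more positive reduction potential is reduced at the cathode: here that is Cu²⁺/Cu (+0.330 V); Fe²⁺/Fe (−0.445 V) is the anode.
E°cell = E°(cathode) − E°(anode) = +0.330 − (−0.445) = +0.775 V.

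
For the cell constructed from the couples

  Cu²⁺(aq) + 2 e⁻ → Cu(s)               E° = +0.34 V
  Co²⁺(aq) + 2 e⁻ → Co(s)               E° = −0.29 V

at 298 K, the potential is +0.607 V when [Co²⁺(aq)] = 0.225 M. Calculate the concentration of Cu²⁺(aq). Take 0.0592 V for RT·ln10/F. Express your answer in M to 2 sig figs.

0.038 M

Cu²⁺/Cu is the cathode (higher E°); E°cell = +0.34 − (−0.29) = +0.63 V with n = 2.
Rearranging E = E° − (0.0592/n)·log Q gives log Q = 2(+0.63 − (+0.607))/0.0592 = 0.777.
The balanced reaction is Cu²⁺(aq) + Co(s) → Cu(s) + Co²⁺(aq), so Q = [Co²⁺(aq)] / [Cu²⁺(aq)].
Isolating [Cu²⁺(aq)] in Q = 10^{0.777} yields log [Cu²⁺(aq)] = −1.425, i.e. 0.038 M.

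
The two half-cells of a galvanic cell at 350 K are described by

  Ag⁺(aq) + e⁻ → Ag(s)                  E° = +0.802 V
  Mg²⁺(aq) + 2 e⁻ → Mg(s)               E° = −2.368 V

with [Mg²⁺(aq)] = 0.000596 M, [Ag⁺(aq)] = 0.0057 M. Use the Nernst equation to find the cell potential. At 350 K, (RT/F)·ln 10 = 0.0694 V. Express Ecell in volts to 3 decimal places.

+3.126 V

The Ag⁺/Ag couple has the more positive E°, so it is the cathode; Mg²⁺/Mg is the anode.
The standard potential is +0.802 − (−2.368) = +3.170 V and the balanced reaction transfers n = 2 electrons.
The balanced reaction is 2 Ag⁺(aq) + Mg(s) → 2 Ag(s) + Mg²⁺(aq), so Q = [Mg²⁺(aq)] / [Ag⁺(aq)]^2 = 18.3 and log Q = 1.263.
By the Nernst equation, E = +3.170 − (0.0694/2)·(1.263) = +3.126 V.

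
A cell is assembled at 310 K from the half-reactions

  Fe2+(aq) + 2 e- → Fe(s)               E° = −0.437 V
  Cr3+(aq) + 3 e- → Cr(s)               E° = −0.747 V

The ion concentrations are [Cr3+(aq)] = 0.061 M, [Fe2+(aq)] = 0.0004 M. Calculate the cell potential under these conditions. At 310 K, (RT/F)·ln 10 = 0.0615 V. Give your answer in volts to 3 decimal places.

+0.230 V

Fe²⁺/Fe is reduced (cathode, E° = −0.437 V) and Cr³⁺/Cr is oxidized (anode).
E°cell = E°cat − E°an = −0.437 − (−0.747) = +0.310 V; n = 6.
The balanced reaction is 3 Fe2+(aq) + 2 Cr(s) → 3 Fe(s) + 2 Cr3+(aq), so Q = [Cr3+(aq)]^2 / [Fe2+(aq)]^3 = 5.81×10^7 and log Q = 7.764.
E = E° − (0.0615/n)·log Q = +0.310 − (0.0615/6)(7.764) = +0.230 V.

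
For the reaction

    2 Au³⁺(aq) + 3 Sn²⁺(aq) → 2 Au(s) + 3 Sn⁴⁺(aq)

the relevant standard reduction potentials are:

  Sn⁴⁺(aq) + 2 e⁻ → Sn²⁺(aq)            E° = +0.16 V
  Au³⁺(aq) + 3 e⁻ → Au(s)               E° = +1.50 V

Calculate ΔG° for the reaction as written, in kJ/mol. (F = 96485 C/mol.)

−776 kJ/mol

In the reaction as written Au³⁺(aq) is reduced, so the Au³⁺/Au couple is the cathode and Sn⁴⁺/Sn²⁺ is the anode.
E°cell = +1.50 − (+0.16) = +1.34 V; balancing electrons gives n = 6.
ΔG° = −nFE°cell = −(6)(96485)(+1.34) J/mol = −776 kJ/mol.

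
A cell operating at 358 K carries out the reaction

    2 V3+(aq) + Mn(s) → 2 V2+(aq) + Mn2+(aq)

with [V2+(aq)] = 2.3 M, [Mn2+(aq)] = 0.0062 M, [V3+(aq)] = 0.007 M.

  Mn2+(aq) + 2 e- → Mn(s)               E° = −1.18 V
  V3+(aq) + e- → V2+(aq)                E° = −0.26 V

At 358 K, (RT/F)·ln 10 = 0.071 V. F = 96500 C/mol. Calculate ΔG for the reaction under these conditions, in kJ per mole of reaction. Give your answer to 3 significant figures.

−158 kJ/mol

The standard cell potential is −0.26 − (−1.18) = +0.92 V, with n = 2 electrons in the balanced equation.
Q = ([V2+(aq)]^2·[Mn2+(aq)]) / [V3+(aq)]^2 = 669, so log Q = 2.826 and E = +0.92 − (0.071/2)(2.826) = +0.8197 V.
Finally ΔG = −nFE = −(2)(96500 C/mol)(+0.8197 V) = −158 kJ/mol.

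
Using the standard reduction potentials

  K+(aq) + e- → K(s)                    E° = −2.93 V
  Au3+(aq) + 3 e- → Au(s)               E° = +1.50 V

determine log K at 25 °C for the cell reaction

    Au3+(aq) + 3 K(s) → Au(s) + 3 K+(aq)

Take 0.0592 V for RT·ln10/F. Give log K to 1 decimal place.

The Au³⁺/Au couple is reduced (cathode); E°cell = +1.50 − (−2.93) = +4.43 V with n = 3.
At equilibrium E = 0, so log K = nE°cell / 0.0592 = (3)(+4.43) / 0.0592 = 224.5.

log K = 224.5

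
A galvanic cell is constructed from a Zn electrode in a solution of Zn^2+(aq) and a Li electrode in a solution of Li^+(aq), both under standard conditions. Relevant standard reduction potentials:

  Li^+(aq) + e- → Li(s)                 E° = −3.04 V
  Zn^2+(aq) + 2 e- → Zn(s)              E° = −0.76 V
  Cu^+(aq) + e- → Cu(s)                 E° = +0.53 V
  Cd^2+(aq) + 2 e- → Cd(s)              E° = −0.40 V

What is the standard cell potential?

+2.28 V

Of the two couples in this cell, the one with the more positive reduction potential is reduced at the cathode: here that is Zn²⁺/Zn (−0.76 V); Li⁺/Li (−3.04 V) is the anode.
E°cell = E°(cathode) − E°(anode) = −0.76 − (−3.04) = +2.28 V.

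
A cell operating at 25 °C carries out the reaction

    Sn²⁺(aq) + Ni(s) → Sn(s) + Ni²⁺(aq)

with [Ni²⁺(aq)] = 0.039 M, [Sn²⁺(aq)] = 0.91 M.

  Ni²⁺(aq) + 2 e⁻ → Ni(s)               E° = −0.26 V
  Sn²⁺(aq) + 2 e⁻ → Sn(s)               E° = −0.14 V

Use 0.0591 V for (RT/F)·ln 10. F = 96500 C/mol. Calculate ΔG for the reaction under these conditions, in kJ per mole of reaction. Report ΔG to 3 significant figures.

−31.0 kJ/mol

E°cell = −0.14 − (−0.26) = +0.12 V; the balanced reaction transfers n = 2 electrons.
Here Q = [Ni²⁺(aq)] / [Sn²⁺(aq)] = 0.0429 (log Q = −1.368), giving E = +0.12 − (0.0591/2)·(−1.368) = +0.1604 V.
Finally ΔG = −nFE = −(2)(96500 C/mol)(+0.1604 V) = −31.0 kJ/mol.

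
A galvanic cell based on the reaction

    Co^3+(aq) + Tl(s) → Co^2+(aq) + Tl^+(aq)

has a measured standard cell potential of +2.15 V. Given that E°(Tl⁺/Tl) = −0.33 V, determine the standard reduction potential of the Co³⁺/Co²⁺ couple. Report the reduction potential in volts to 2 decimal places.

+1.82 V

In the reaction as written the Co³⁺/Co²⁺ couple is reduced (cathode) and Tl⁺/Tl is oxidized (anode), so E°cell = E°(Co³⁺/Co²⁺) − E°(Tl⁺/Tl).
E°(Co³⁺/Co²⁺) = E°cell + E°(anode) = +2.15 + (−0.33) = +1.82 V.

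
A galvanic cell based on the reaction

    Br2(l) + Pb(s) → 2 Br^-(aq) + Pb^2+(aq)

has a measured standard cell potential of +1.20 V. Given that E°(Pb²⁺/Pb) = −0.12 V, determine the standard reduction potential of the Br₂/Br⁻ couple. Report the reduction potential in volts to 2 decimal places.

In the reaction as written the Br₂/Br⁻ couple is reduced (cathode) and Pb²⁺/Pb is oxidized (anode), so E°cell = E°(Br₂/Br⁻) − E°(Pb²⁺/Pb).
E°(Br₂/Br⁻) = E°cell + E°(anode) = +1.20 + (−0.12) = +1.08 V.

+1.08 V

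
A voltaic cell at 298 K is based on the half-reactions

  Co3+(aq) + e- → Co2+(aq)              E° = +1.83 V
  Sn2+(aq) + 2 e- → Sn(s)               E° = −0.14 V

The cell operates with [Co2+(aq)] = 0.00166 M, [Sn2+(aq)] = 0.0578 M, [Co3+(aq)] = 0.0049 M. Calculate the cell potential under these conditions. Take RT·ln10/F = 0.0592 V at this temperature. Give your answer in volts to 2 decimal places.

Co³⁺/Co²⁺ is reduced (cathode, E° = +1.83 V) and Sn²⁺/Sn is oxidized (anode).
E°cell = +1.83 − (−0.14) = +1.97 V, with n = 2 electrons transferred.
For the overall reaction 2 Co3+(aq) + Sn(s) → 2 Co2+(aq) + Sn2+(aq), Q = ([Co2+(aq)]^2·[Sn2+(aq)]) / [Co3+(aq)]^2 = 0.00663, giving log Q = −2.178.
By the Nernst equation, E = +1.97 − (0.0592/2)·(−2.178) = +2.03 V.

+2.03 V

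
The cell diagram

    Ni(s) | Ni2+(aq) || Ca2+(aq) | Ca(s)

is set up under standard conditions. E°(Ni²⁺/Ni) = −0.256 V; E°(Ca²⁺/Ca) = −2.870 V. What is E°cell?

−2.614 V

By convention the left-hand electrode in cell notation is the anode (oxidation) and the right-hand electrode is the cathode (reduction).
E°cell = E°(right) − E°(left) = −2.870 − (−0.256) = −2.614 V.
The negative sign shows that, as written, the cell would require an external voltage to drive the reaction.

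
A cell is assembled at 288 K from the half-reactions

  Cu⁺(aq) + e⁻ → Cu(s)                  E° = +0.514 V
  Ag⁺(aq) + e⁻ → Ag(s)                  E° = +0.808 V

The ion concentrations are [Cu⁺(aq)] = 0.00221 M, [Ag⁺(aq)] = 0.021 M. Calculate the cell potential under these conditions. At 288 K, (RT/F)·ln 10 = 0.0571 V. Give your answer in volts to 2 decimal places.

+0.35 V

The Ag⁺/Ag couple has the more positive E°, so it is the cathode; Cu⁺/Cu is the anode.
E°cell = E°cat − E°an = +0.808 − (+0.514) = +0.294 V; n = 1.
For the overall reaction Ag⁺(aq) + Cu(s) → Ag(s) + Cu⁺(aq), Q = [Cu⁺(aq)] / [Ag⁺(aq)] = 0.105, giving log Q = −0.978.
By the Nernst equation, E = +0.294 − (0.0571/1)·(−0.978) = +0.35 V.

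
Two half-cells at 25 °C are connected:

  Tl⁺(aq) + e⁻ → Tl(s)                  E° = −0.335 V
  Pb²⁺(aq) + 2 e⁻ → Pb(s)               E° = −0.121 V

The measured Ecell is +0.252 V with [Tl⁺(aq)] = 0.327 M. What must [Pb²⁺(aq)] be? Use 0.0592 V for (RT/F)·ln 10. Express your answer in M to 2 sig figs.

2.1 M

With Pb²⁺/Pb at the cathode and Tl⁺/Tl at the anode, E°cell = −0.121 − (−0.335) = +0.214 V (n = 2).
Rearranging E = E° − (0.0592/n)·log Q gives log Q = 2(+0.214 − (+0.252))/0.0592 = −1.284.
Balancing electrons gives Pb²⁺(aq) + 2 Tl(s) → Pb(s) + 2 Tl⁺(aq); thus Q = [Tl⁺(aq)]^2 / [Pb²⁺(aq)].
Substituting the known concentrations and solving, log [Pb²⁺(aq)] = 0.313 and [Pb²⁺(aq)] = 2.1 M.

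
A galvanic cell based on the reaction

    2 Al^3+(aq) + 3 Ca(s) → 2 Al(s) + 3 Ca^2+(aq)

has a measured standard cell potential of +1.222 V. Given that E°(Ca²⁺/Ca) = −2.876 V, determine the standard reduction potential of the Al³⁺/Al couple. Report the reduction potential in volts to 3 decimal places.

−1.654 V

In the reaction as written the Al³⁺/Al couple is reduced (cathode) and Ca²⁺/Ca is oxidized (anode), so E°cell = E°(Al³⁺/Al) − E°(Ca²⁺/Ca).
E°(Al³⁺/Al) = E°cell + E°(anode) = +1.222 + (−2.876) = −1.654 V.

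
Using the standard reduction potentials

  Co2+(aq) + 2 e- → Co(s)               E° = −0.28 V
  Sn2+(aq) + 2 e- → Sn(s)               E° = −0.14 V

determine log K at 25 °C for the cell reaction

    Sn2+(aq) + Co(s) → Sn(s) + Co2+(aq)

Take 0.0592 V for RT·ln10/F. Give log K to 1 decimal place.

log K = 4.7

The Sn²⁺/Sn couple is reduced (cathode); E°cell = −0.14 − (−0.28) = +0.14 V with n = 2.
At equilibrium E = 0, so log K = nE°cell / 0.0592 = (2)(+0.14) / 0.0592 = 4.7.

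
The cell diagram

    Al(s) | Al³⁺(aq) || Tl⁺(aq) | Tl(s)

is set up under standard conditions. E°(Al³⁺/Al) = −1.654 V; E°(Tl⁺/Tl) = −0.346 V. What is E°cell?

+1.308 V

By convention the left-hand electrode in cell notation is the anode (oxidation) and the right-hand electrode is the cathode (reduction).
E°cell = E°(right) − E°(left) = −0.346 − (−1.654) = +1.308 V.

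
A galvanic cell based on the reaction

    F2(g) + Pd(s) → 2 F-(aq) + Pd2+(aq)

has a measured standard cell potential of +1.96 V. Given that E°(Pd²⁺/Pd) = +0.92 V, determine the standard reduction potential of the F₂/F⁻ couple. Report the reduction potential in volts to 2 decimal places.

In the reaction as written the F₂/F⁻ couple is reduced (cathode) and Pd²⁺/Pd is oxidized (anode), so E°cell = E°(F₂/F⁻) − E°(Pd²⁺/Pd).
E°(F₂/F⁻) = E°cell + E°(anode) = +1.96 + (+0.92) = +2.88 V.

+2.88 V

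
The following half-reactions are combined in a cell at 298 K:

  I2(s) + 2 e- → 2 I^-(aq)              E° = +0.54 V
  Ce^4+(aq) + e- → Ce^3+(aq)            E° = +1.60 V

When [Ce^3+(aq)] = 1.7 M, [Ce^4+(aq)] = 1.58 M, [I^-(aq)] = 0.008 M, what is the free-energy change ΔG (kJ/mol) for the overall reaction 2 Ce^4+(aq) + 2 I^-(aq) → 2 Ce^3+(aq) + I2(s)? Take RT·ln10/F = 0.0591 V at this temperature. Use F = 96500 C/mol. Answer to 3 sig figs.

−180 kJ/mol

With Ce⁴⁺/Ce³⁺ reduced at the cathode, E°cell = +1.60 − (+0.54) = +1.06 V and n = 2.
The reaction quotient is [Ce^3+(aq)]^2 / ([Ce^4+(aq)]^2·[I^-(aq)]^2) = 1.81×10^4; by Nernst, E = +1.06 − (0.0591/2)(4.257) = +0.9342 V.
Finally ΔG = −nFE = −(2)(96500 C/mol)(+0.9342 V) = −180 kJ/mol.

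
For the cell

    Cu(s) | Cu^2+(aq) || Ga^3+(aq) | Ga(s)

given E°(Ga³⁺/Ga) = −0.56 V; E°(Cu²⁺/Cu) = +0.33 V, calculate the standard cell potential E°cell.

−0.89 V

By convention the left-hand electrode in cell notation is the anode (oxidation) and the right-hand electrode is the cathode (reduction).
E°cell = E°(right) − E°(left) = −0.56 − (+0.33) = −0.89 V.
The negative sign shows that, as written, the cell would require an external voltage to drive the reaction.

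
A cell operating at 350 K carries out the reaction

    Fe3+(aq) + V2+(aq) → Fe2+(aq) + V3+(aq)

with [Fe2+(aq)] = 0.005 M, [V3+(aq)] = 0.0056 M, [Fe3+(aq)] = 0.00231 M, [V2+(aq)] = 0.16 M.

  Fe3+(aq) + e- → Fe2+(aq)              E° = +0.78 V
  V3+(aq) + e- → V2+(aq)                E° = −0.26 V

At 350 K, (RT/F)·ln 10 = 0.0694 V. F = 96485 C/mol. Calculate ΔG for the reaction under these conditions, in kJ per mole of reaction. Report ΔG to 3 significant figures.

−108 kJ/mol

With Fe³⁺/Fe²⁺ reduced at the cathode, E°cell = +0.78 − (−0.26) = +1.04 V and n = 1.
The reaction quotient is ([Fe2+(aq)]·[V3+(aq)]) / ([Fe3+(aq)]·[V2+(aq)]) = 0.0758; by Nernst, E = +1.04 − (0.0694/1)(−1.121) = +1.1178 V.
Finally ΔG = −nFE = −(1)(96485 C/mol)(+1.1178 V) = −108 kJ/mol.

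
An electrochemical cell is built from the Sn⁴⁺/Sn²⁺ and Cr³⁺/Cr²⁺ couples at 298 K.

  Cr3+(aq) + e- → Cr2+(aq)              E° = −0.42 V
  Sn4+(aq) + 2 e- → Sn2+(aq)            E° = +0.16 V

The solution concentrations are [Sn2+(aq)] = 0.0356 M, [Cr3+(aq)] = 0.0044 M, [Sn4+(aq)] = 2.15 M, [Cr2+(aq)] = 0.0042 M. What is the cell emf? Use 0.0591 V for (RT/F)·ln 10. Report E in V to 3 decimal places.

The Sn⁴⁺/Sn²⁺ couple has the more positive E°, so it is the cathode; Cr³⁺/Cr²⁺ is the anode.
E°cell = +0.16 − (−0.42) = +0.58 V, with n = 2 electrons transferred.
Balancing gives Sn4+(aq) + 2 Cr2+(aq) → Sn2+(aq) + 2 Cr3+(aq); hence Q = ([Sn2+(aq)]·[Cr3+(aq)]^2) / ([Sn4+(aq)]·[Cr2+(aq)]^2) = 0.0182 (log Q = −1.741).
Applying E = E° − (RT ln10/nF)·log Q gives +0.58 − (0.0591/2)(−1.741) = +0.631 V.

+0.631 V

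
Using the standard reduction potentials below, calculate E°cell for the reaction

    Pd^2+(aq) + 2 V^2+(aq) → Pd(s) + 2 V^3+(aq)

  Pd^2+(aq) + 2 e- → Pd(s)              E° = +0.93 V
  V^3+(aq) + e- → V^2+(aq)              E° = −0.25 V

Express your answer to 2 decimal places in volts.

+1.18 V

Pd^2+(aq) gains electrons, so the Pd²⁺/Pd couple is the cathode; the V³⁺/V²⁺ couple is the anode.
E°cell = E°(cathode) − E°(anode) = +0.93 − (−0.25) = +1.18 V.
The positive value indicates the reaction is spontaneous as written.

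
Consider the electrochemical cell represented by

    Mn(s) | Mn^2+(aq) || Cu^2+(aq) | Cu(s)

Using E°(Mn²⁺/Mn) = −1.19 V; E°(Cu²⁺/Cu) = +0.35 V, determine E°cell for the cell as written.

By convention the left-hand electrode in cell notation is the anode (oxidation) and the right-hand electrode is the cathode (reduction).
E°cell = E°(right) − E°(left) = +0.35 − (−1.19) = +1.54 V.

+1.54 V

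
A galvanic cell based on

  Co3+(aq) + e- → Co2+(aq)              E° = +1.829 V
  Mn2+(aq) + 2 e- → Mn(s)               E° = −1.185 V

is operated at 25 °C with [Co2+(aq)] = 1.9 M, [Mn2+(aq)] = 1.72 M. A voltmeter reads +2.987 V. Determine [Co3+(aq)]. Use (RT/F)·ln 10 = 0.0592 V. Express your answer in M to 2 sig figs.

The Co³⁺/Co²⁺ couple has the larger reduction potential, so it is the cathode: E°cell = +1.829 − (−1.185) = +3.014 V and n = 2.
Since E = E° − (0.0592/n)·log Q, log Q = n(E° − E)/0.0592 = 0.912.
For 2 Co3+(aq) + Mn(s) → 2 Co2+(aq) + Mn2+(aq), the reaction quotient is Q = ([Co2+(aq)]^2·[Mn2+(aq)]) / [Co3+(aq)]^2.
Substituting the known concentrations and solving, log [Co3+(aq)] = −0.059 and [Co3+(aq)] = 0.87 M.

0.87 M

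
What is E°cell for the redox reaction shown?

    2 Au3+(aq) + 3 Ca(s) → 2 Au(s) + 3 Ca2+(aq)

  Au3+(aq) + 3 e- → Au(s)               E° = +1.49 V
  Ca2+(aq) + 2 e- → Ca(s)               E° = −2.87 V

+4.36 V

Au3+(aq) gains electrons, so the Au³⁺/Au couple is the cathode; the Ca²⁺/Ca couple is the anode.
E°cell = E°(cathode) − E°(anode) = +1.49 − (−2.87) = +4.36 V.
The positive value indicates the reaction is spontaneous as written.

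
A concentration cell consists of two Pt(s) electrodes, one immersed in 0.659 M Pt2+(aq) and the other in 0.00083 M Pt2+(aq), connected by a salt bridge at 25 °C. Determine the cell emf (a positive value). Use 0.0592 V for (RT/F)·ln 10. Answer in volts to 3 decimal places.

For a concentration cell E°cell = 0, since both electrodes use the same couple.
The compartment with the higher Pt2+(aq) concentration (0.659 M) acts as the cathode; ions are reduced there and produced at the dilute (0.00083 M) anode.
With n = 2, Ecell = −(0.0592/2)·log([dilute]/[conc]) = −(0.0592/2)·log(0.00083/0.659) = +0.086 V.

0.086 V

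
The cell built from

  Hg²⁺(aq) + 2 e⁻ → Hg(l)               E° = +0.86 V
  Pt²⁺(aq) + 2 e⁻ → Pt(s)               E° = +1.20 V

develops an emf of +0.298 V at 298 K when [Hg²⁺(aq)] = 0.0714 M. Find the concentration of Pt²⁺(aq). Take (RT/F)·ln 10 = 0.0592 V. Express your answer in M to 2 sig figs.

With Pt²⁺/Pt at the cathode and Hg²⁺/Hg at the anode, E°cell = +1.20 − (+0.86) = +0.34 V (n = 2).
From the Nernst equation, log Q = n(E° − E)/0.0592 = 2·(+0.34 − (+0.298))/0.0592 = 1.419.
The balanced reaction is Pt²⁺(aq) + Hg(l) → Pt(s) + Hg²⁺(aq), so Q = [Hg²⁺(aq)] / [Pt²⁺(aq)].
Substituting the known concentrations and solving, log [Pt²⁺(aq)] = −2.565 and [Pt²⁺(aq)] = 0.0027 M.

0.0027 M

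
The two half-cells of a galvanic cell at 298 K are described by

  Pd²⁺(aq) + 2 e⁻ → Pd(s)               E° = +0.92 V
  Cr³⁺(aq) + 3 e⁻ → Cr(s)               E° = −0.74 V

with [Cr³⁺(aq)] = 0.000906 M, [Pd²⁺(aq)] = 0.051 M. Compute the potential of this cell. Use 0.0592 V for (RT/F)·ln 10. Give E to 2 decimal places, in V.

+1.68 V

The Pd²⁺/Pd couple has the more positive E°, so it is the cathode; Cr³⁺/Cr is the anode.
E°cell = E°cat − E°an = +0.92 − (−0.74) = +1.66 V; n = 6.
Balancing gives 3 Pd²⁺(aq) + 2 Cr(s) → 3 Pd(s) + 2 Cr³⁺(aq); hence Q = [Cr³⁺(aq)]^2 / [Pd²⁺(aq)]^3 = 0.00619 (log Q = −2.208).
E = E° − (0.0592/n)·log Q = +1.66 − (0.0592/6)(−2.208) = +1.68 V.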